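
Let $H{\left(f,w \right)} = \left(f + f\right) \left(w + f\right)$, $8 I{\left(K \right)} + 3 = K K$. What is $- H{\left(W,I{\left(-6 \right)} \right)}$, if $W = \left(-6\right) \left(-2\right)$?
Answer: $-387$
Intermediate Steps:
$W = 12$
$I{\left(K \right)} = - \frac{3}{8} + \frac{K^{2}}{8}$ ($I{\left(K \right)} = - \frac{3}{8} + \frac{K K}{8} = - \frac{3}{8} + \frac{K^{2}}{8}$)
$H{\left(f,w \right)} = 2 f \left(f + w\right)$
$- H{\left(W,I{\left(-6 \right)} \right)} = - 2 \cdot 12 \left(12 - \left(\frac{3}{8} - \frac{\left(-6\right)^{2}}{8}\right)\right) = - 2 \cdot 12 \left(12 + \left(- \frac{3}{8} + \frac{1}{8} \cdot 36\right)\right) = - 2 \cdot 12 \left(12 + \left(- \frac{3}{8} + \frac{9}{2}\right)\right) = - 2 \cdot 12 \left(12 + \frac{33}{8}\right) = - \frac{2 \cdot 12 \cdot 129}{8} = \left(-1\right) 387 = -387$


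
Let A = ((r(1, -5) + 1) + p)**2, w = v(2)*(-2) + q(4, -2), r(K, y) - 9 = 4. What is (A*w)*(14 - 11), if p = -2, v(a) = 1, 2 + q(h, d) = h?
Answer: 0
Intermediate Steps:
q(h, d) = -2 + h
r(K, y) = 13 (r(K, y) = 9 + 4 = 13)
w = 0 (w = 1*(-2) + (-2 + 4) = -2 + 2 = 0)
A = 144 (A = ((13 + 1) - 2)**2 = (14 - 2)**2 = 12**2 = 144)
(A*w)*(14 - 11) = (144*0)*(14 - 11) = 0*3 = 0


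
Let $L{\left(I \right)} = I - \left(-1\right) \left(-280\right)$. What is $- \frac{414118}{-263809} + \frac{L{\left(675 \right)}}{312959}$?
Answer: $\frac{129706159717}{82561400831} \approx 1.571$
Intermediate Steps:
$L{\left(I \right)} = -280 + I$ ($L{\left(I \right)} = I - 280 = -280 + I$)
$- \frac{414118}{-263809} + \frac{L{\left(675 \right)}}{312959} = - \frac{414118}{-263809} + \frac{-280 + 675}{312959} = \left(-414118\right) \left(- \frac{1}{263809}\right) + 395 \cdot \frac{1}{312959} = \frac{414118}{263809} + \frac{395}{312959} = \frac{129706159717}{82561400831}$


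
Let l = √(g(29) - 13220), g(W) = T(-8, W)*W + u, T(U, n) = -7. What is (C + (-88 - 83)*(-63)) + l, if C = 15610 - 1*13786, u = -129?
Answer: 12597 + 44*I*√7 ≈ 12597.0 + 116.41*I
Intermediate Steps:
g(W) = -129 - 7*W (g(W) = -7*W - 129 = -129 - 7*W)
C = 1824 (C = 15610 - 13786 = 1824)
l = 44*I*√7 (l = √((-129 - 7*29) - 13220) = √((-129 - 203) - 13220) = √(-332 - 13220) = √(-13552) = 44*I*√7 ≈ 116.41*I)
(C + (-88 - 83)*(-63)) + l = (1824 + (-88 - 83)*(-63)) + 44*I*√7 = (1824 - 171*(-63)) + 44*I*√7 = (1824 + 10773) + 44*I*√7 = 12597 + 44*I*√7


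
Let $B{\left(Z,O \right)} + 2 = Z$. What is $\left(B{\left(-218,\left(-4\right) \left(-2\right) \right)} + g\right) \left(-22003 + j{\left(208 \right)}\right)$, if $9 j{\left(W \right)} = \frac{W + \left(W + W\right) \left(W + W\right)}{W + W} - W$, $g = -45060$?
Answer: $\frac{2985740560}{3} \approx 9.9525 \cdot 10^{8}$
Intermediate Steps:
$B{\left(Z,O \right)} = -2 + Z$
$j{\left(W \right)} = - \frac{W}{9} + \frac{W + 4 W^{2}}{18 W}$ ($j{\left(W \right)} = \frac{\frac{W + \left(W + W\right) \left(W + W\right)}{W + W} - W}{9} = \frac{\frac{W + 2 W 2 W}{2 W} - W}{9} = \frac{\left(W + 4 W^{2}\right) \frac{1}{2 W} - W}{9} = \frac{\frac{W + 4 W^{2}}{2 W} - W}{9} = \frac{- W + \frac{W + 4 W^{2}}{2 W}}{9} = - \frac{W}{9} + \frac{W + 4 W^{2}}{18 W}$)
$\left(B{\left(-218,\left(-4\right) \left(-2\right) \right)} + g\right) \left(-22003 + j{\left(208 \right)}\right) = \left(\left(-2 - 218\right) - 45060\right) \left(-22003 + \left(\frac{1}{18} + \frac{1}{9} \cdot 208\right)\right) = \left(-220 - 45060\right) \left(-22003 + \left(\frac{1}{18} + \frac{208}{9}\right)\right) = - 45280 \left(-22003 + \frac{139}{6}\right) = \left(-45280\right) \left(- \frac{131879}{6}\right) = \frac{2985740560}{3}$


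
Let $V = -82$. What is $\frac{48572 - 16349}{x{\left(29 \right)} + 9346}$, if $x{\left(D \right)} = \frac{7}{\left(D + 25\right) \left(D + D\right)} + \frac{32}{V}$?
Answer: $\frac{4137819876}{1200088727} \approx 3.4479$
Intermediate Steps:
$x{\left(D \right)} = - \frac{16}{41} + \frac{7}{2 D \left(25 + D\right)}$ ($x{\left(D \right)} = \frac{7}{\left(D + 25\right) \left(D + D\right)} + \frac{32}{-82} = \frac{7}{\left(25 + D\right) 2 D} + 32 \left(- \frac{1}{82}\right) = \frac{7}{2 D \left(25 + D\right)} - \frac{16}{41} = - \frac{16}{41} + \frac{7}{2 D \left(25 + D\right)}$)
$\frac{48572 - 16349}{x{\left(29 \right)} + 9346} = \frac{48572 - 16349}{\frac{287 - 23200 - 32 \cdot 29^{2}}{82 \cdot 29 \left(25 + 29\right)} + 9346} = \frac{32223}{\frac{1}{82} \cdot \frac{1}{29} \cdot \frac{1}{54} \left(287 - 23200 - 26912\right) + 9346} = \frac{32223}{\frac{1}{82} \cdot \frac{1}{29} \cdot \frac{1}{54} \left(-49825\right) + 9346} = \frac{32223}{- \frac{49825}{128412} + 9346} = \frac{32223}{\frac{1200088727}{128412}} = 32223 \cdot \frac{128412}{1200088727} = \frac{4137819876}{1200088727}$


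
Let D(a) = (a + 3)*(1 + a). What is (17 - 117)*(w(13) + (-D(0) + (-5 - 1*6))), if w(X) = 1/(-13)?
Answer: 18300/13 ≈ 1407.7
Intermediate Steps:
D(a) = (1 + a)*(3 + a) (D(a) = (3 + a)*(1 + a) = (1 + a)*(3 + a))
w(X) = -1/13
(17 - 117)*(w(13) + (-D(0) + (-5 - 1*6))) = (17 - 117)*(-1/13 + (-(3 + 0² + 4*0) + (-5 - 1*6))) = -100*(-1/13 + (-(3 + 0 + 0) + (-5 - 6))) = -100*(-1/13 + (-1*3 - 11)) = -100*(-1/13 + (-3 - 11)) = -100*(-1/13 - 14) = -100*(-183/13) = 18300/13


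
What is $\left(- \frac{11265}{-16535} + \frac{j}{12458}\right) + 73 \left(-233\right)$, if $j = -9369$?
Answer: $- \frac{700750004863}{41198606} \approx -17009.0$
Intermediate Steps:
$\left(- \frac{11265}{-16535} + \frac{j}{12458}\right) + 73 \left(-233\right) = \left(- \frac{11265}{-16535} - \frac{9369}{12458}\right) + 73 \left(-233\right) = \left(\left(-11265\right) \left(- \frac{1}{16535}\right) - \frac{9369}{12458}\right) - 17009 = \left(\frac{2253}{3307} - \frac{9369}{12458}\right) - 17009 = - \frac{2915409}{41198606} - 17009 = - \frac{700750004863}{41198606}$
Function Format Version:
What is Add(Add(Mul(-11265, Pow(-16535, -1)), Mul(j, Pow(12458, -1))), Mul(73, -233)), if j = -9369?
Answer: Rational(-700750004863, 41198606) ≈ -17009.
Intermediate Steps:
Add(Add(Mul(-11265, Pow(-16535, -1)), Mul(j, Pow(12458, -1))), Mul(73, -233)) = Add(Add(Mul(-11265, Pow(-16535, -1)), Mul(-9369, Pow(12458, -1))), Mul(73, -233)) = Add(Add(Mul(-11265, Rational(-1, 16535)), Mul(-9369, Rational(1, 12458))), -17009) = Add(Add(Rational(2253, 3307), Rational(-9369, 12458)), -17009) = Add(Rational(-2915409, 41198606), -17009) = Rational(-700750004863, 41198606)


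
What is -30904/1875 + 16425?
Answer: 30765971/1875 ≈ 16409.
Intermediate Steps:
-30904/1875 + 16425 = 30765971/1875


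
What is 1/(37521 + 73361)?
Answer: 1/110882 ≈ 9.0186e-6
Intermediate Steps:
1/(37521 + 73361) = 1/110882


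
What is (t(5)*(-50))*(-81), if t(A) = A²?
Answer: 101250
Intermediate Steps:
(t(5)*(-50))*(-81) = (5²*(-50))*(-81) = (25*(-50))*(-81) = -1250*(-81) = 101250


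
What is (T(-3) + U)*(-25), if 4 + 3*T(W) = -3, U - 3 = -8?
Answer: 550/3 ≈ 183.33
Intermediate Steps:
U = -5 (U = 3 - 8 = -5)
T(W) = -7/3 (T(W) = -4/3 + (⅓)*(-3) = -4/3 - 1 = -7/3)
(T(-3) + U)*(-25) = (-7/3 - 5)*(-25) = -22/3*(-25) = 550/3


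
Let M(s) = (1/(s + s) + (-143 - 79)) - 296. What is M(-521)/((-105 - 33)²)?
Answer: -59973/2204872 ≈ -0.027200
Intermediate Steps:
M(s) = -518 + 1/(2*s) (M(s) = (1/(2*s) - 222) - 296 = (-222 + 1/(2*s)) - 296 = -518 + 1/(2*s))
M(-521)/((-105 - 33)²) = (-518 + (½)/(-521))/((-105 - 33)²) = (-518 + (½)*(-1/521))/((-138)²) = (-518 - 1/1042)/19044 = -539757/1042*1/19044 = -59973/2204872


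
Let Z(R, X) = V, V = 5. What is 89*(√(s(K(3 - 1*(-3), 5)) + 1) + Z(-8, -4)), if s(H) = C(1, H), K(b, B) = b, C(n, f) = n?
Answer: 445 + 89*√2 ≈ 570.87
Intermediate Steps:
s(H) = 1
Z(R, X) = 5
89*(√(s(K(3 - 1*(-3), 5)) + 1) + Z(-8, -4)) = 89*(√(1 + 1) + 5) = 89*(√2 + 5) = 89*(5 + √2) = 445 + 89*√2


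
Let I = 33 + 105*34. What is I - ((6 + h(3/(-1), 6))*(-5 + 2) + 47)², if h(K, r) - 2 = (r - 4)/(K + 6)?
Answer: 3162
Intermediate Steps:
h(K, r) = 2 + (-4 + r)/(6 + K) (h(K, r) = 2 + (r - 4)/(K + 6) = 2 + (-4 + r)/(6 + K))
I = 3603 (I = 33 + 3570 = 3603)
I - ((6 + h(3/(-1), 6))*(-5 + 2) + 47)² = 3603 - ((6 + (8 + 6 + 2*(3/(-1)))/(6 + 3/(-1)))*(-5 + 2) + 47)² = 3603 - ((6 + (8 + 6 + 2*(3*(-1)))/(6 + 3*(-1)))*(-3) + 47)² = 3603 - ((6 + (8 + 6 + 2*(-3))/(6 - 3))*(-3) + 47)² = 3603 - ((6 + (8 + 6 - 6)/3)*(-3) + 47)² = 3603 - ((6 + (⅓)*8)*(-3) + 47)² = 3603 - ((6 + 8/3)*(-3) + 47)² = 3603 - ((26/3)*(-3) + 47)² = 3603 - (-26 + 47)² = 3603 - 1*21² = 3603 - 1*441 = 3603 - 441 = 3162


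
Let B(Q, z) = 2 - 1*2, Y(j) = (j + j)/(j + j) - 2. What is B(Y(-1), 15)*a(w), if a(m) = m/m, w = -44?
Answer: 0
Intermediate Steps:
a(m) = 1
Y(j) = -1 (Y(j) = (2*j)/((2*j)) - 2 = (2*j)*(1/(2*j)) - 2 = 1 - 2 = -1)
B(Q, z) = 0 (B(Q, z) = 2 - 2 = 0)
B(Y(-1), 15)*a(w) = 0*1 = 0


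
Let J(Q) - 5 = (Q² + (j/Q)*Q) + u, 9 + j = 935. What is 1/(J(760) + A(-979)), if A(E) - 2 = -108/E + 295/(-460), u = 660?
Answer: 90068/52166707299 ≈ 1.7265e-6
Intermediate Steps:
j = 926 (j = -9 + 935 = 926)
A(E) = 125/92 - 108/E (A(E) = 2 + (-108/E + 295/(-460)) = 2 + (-108/E + 295*(-1/460)) = 2 + (-108/E - 59/92) = 2 + (-59/92 - 108/E) = 125/92 - 108/E)
J(Q) = 1591 + Q² (J(Q) = 5 + ((Q² + (926/Q)*Q) + 660) = 5 + ((Q² + 926) + 660) = 5 + ((926 + Q²) + 660) = 5 + (1586 + Q²) = 1591 + Q²)
1/(J(760) + A(-979)) = 1/((1591 + 760²) + (125/92 - 108/(-979))) = 1/((1591 + 577600) + (125/92 - 108*(-1/979))) = 1/(579191 + (125/92 + 108/979)) = 1/(579191 + 132311/90068) = 1/(52166707299/90068) = 90068/52166707299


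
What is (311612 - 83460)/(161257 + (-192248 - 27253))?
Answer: -57038/14561 ≈ -3.9172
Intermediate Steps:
(311612 - 83460)/(161257 + (-192248 - 27253)) = 228152/(161257 - 219501) = 228152/(-58244) = 228152*(-1/58244) = -57038/14561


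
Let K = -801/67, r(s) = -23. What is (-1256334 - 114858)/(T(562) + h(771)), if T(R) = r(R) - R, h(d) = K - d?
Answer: 30623288/30551 ≈ 1002.4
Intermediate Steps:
K = -801/67 (K = -801*1/67 = -801/67 ≈ -11.955)
h(d) = -801/67 - d
T(R) = -23 - R
(-1256334 - 114858)/(T(562) + h(771)) = (-1256334 - 114858)/((-23 - 1*562) + (-801/67 - 1*771)) = -1371192/((-23 - 562) + (-801/67 - 771)) = -1371192/(-585 - 52458/67) = -1371192/(-91653/67) = -1371192*(-67/91653) = 30623288/30551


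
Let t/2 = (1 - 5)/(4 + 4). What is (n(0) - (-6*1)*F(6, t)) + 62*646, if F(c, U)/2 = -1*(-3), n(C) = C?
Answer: 40088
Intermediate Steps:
t = -1 (t = 2*((1 - 5)/(4 + 4)) = 2*(-4/8) = 2*(-4*1/8) = 2*(-1/2) = -1)
F(c, U) = 6 (F(c, U) = 2*(-1*(-3)) = 2*3 = 6)
(n(0) - (-6*1)*F(6, t)) + 62*646 = (0 - (-6*1)*6) + 62*646 = (0 - (-6)*6) + 40052 = (0 - 1*(-36)) + 40052 = (0 + 36) + 40052 = 36 + 40052 = 40088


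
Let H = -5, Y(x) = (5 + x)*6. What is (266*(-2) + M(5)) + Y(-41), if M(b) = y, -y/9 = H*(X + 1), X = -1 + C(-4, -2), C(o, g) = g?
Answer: -838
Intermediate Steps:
Y(x) = 30 + 6*x
X = -3 (X = -1 - 2 = -3)
y = -90 (y = -(-45)*(-3 + 1) = -(-45)*(-2) = -9*10 = -90)
M(b) = -90
(266*(-2) + M(5)) + Y(-41) = (266*(-2) - 90) + (30 + 6*(-41)) = (-532 - 90) + (30 - 246) = -622 - 216 = -838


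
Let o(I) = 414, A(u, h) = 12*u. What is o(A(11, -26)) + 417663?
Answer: 418077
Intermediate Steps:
o(A(11, -26)) + 417663 = 414 + 417663 = 418077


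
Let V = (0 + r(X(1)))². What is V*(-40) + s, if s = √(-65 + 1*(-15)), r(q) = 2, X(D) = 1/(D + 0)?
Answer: -160 + 4*I*√5 ≈ -160.0 + 8.9443*I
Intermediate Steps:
X(D) = 1/D
V = 4 (V = (0 + 2)² = 2² = 4)
s = 4*I*√5 (s = √(-65 - 15) = √(-80) = 4*I*√5 ≈ 8.9443*I)
V*(-40) + s = 4*(-40) + 4*I*√5 = -160 + 4*I*√5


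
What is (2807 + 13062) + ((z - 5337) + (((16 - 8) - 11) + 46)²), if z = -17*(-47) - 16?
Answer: 13164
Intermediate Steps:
z = 783 (z = 799 - 16 = 783)
(2807 + 13062) + ((z - 5337) + (((16 - 8) - 11) + 46)²) = (2807 + 13062) + ((783 - 5337) + (((16 - 8) - 11) + 46)²) = 15869 + (-4554 + ((8 - 11) + 46)²) = 15869 + (-4554 + (-3 + 46)²) = 15869 + (-4554 + 43²) = 15869 + (-4554 + 1849) = 15869 - 2705 = 13164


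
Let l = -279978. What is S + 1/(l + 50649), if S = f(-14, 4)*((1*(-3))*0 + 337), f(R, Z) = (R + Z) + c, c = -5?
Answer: -1159258096/229329 ≈ -5055.0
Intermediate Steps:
f(R, Z) = -5 + R + Z (f(R, Z) = (R + Z) - 5 = -5 + R + Z)
S = -5055 (S = (-5 - 14 + 4)*((1*(-3))*0 + 337) = -15*(-3*0 + 337) = -15*(0 + 337) = -15*337 = -5055)
S + 1/(l + 50649) = -5055 + 1/(-279978 + 50649) = -5055 + 1/(-229329) = -5055 - 1/229329 = -1159258096/229329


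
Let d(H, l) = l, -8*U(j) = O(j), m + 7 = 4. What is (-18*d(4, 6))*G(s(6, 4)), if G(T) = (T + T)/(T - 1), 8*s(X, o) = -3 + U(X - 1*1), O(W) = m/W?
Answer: -25272/437 ≈ -57.831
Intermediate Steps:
m = -3 (m = -7 + 4 = -3)
O(W) = -3/W
U(j) = 3/(8*j) (U(j) = -(-3)/(8*j) = 3/(8*j))
s(X, o) = -3/8 + 3/(64*(-1 + X)) (s(X, o) = (-3 + 3/(8*(X - 1*1)))/8 = (-3 + 3/(8*(X - 1)))/8 = (-3 + 3/(8*(-1 + X)))/8 = -3/8 + 3/(64*(-1 + X)))
G(T) = 2*T/(-1 + T) (G(T) = (2*T)/(-1 + T) = 2*T/(-1 + T))
(-18*d(4, 6))*G(s(6, 4)) = (-18*6)*(2*(3*(9 - 8*6)/(64*(-1 + 6)))/(-1 + 3*(9 - 8*6)/(64*(-1 + 6)))) = -216*(3/64)*(9 - 48)/5/(-1 + (3/64)*(9 - 48)/5) = -216*(3/64)*(⅕)*(-39)/(-1 + (3/64)*(⅕)*(-39)) = -216*(-117)/(320*(-1 - 117/320)) = -216*(-117)/(320*(-437/320)) = -216*(-117)*(-320)/(320*437) = -108*234/437 = -25272/437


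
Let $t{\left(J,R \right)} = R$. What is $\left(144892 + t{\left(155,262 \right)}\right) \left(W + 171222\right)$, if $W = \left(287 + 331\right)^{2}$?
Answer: $80291354484$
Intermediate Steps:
$W = 381924$ ($W = 618^{2} = 381924$)
$\left(144892 + t{\left(155,262 \right)}\right) \left(W + 171222\right) = \left(144892 + 262\right) \left(381924 + 171222\right) = 145154 \cdot 553146 = 80291354484$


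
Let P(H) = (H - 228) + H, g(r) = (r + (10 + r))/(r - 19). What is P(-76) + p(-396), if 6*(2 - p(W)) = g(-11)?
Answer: -5671/15 ≈ -378.07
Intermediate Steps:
g(r) = (10 + 2*r)/(-19 + r)
p(W) = 29/15 (p(W) = 2 - (5 - 11)/(3*(-19 - 11)) = 2 - (-6)/(3*(-30)) = 2 - (-1)*(-6)/(3*30) = 2 - 1/6*2/5 = 2 - 1/15 = 29/15)
P(H) = -228 + 2*H (P(H) = (-228 + H) + H = -228 + 2*H)
P(-76) + p(-396) = (-228 + 2*(-76)) + 29/15 = (-228 - 152) + 29/15 = -380 + 29/15 = -5671/15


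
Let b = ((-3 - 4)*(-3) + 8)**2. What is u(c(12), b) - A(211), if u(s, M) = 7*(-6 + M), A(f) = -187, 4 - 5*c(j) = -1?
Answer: 6032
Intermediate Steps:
c(j) = 1 (c(j) = 4/5 - 1/5*(-1) = 4/5 + 1/5 = 1)
b = 841 (b = (-7*(-3) + 8)**2 = (21 + 8)**2 = 29**2 = 841)
u(s, M) = -42 + 7*M
u(c(12), b) - A(211) = (-42 + 7*841) - 1*(-187) = (-42 + 5887) + 187 = 5845 + 187 = 6032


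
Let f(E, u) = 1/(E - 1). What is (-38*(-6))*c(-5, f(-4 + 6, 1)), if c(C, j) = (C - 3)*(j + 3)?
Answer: -7296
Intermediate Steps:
f(E, u) = 1/(-1 + E)
c(C, j) = (-3 + C)*(3 + j)
(-38*(-6))*c(-5, f(-4 + 6, 1)) = (-38*(-6))*(-9 - 3/(-1 + (-4 + 6)) + 3*(-5) - 5/(-1 + (-4 + 6))) = 228*(-9 - 3/(-1 + 2) - 15 - 5/(-1 + 2)) = 228*(-9 - 3/1 - 15 - 5/1) = 228*(-9 - 3*1 - 15 - 5*1) = 228*(-9 - 3 - 15 - 5) = 228*(-32) = -7296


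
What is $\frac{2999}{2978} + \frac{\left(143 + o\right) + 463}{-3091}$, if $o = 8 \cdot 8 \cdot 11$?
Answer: $\frac{5368729}{9204998} \approx 0.58324$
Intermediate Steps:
$o = 704$ ($o = 64 \cdot 11 = 704$)
$\frac{2999}{2978} + \frac{\left(143 + o\right) + 463}{-3091} = \frac{2999}{2978} + \frac{\left(143 + 704\right) + 463}{-3091} = 2999 \cdot \frac{1}{2978} + \left(847 + 463\right) \left(- \frac{1}{3091}\right) = \frac{2999}{2978} + 1310 \left(- \frac{1}{3091}\right) = \frac{2999}{2978} - \frac{1310}{3091} = \frac{5368729}{9204998}$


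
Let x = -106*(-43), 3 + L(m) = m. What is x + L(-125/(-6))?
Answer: 27455/6 ≈ 4575.8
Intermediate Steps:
L(m) = -3 + m
x = 4558
x + L(-125/(-6)) = 4558 + (-3 - 125/(-6)) = 4558 + (-3 - 125*(-⅙)) = 4558 + (-3 + 125/6) = 4558 + 107/6 = 27455/6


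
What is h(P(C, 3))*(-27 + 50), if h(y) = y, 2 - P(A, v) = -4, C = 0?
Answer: 138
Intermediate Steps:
P(A, v) = 6 (P(A, v) = 2 - 1*(-4) = 2 + 4 = 6)
h(P(C, 3))*(-27 + 50) = 6*(-27 + 50) = 6*23 = 138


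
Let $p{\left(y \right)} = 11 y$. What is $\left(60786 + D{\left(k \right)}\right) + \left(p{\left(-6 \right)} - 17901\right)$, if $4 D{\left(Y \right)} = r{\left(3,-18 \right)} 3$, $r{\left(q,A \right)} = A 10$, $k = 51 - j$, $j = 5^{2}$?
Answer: $42684$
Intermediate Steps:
$j = 25$
$k = 26$ ($k = 51 - 25 = 26$)
$r{\left(q,A \right)} = 10 A$
$D{\left(Y \right)} = -135$ ($D{\left(Y \right)} = \frac{10 \left(-18\right) 3}{4} = \frac{\left(-180\right) 3}{4} = \frac{1}{4} \left(-540\right) = -135$)
$\left(60786 + D{\left(k \right)}\right) + \left(p{\left(-6 \right)} - 17901\right) = \left(60786 - 135\right) + \left(11 \left(-6\right) - 17901\right) = 60651 - 17967 = 42684$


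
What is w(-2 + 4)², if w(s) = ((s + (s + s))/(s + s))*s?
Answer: 9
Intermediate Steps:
w(s) = 3*s/2 (w(s) = ((s + 2*s)/((2*s)))*s = ((3*s)*(1/(2*s)))*s = 3*s/2)
w(-2 + 4)² = (3*(-2 + 4)/2)² = ((3/2)*2)² = 3² = 9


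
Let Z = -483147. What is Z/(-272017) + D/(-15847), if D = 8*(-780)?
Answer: 719524353/331588723 ≈ 2.1699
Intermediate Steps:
D = -6240
Z/(-272017) + D/(-15847) = -483147/(-272017) - 6240/(-15847) = -483147*(-1/272017) - 6240*(-1/15847) = 483147/272017 + 480/1219 = 719524353/331588723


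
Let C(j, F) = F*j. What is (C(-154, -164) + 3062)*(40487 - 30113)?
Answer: 293770932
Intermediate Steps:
(C(-154, -164) + 3062)*(40487 - 30113) = (-164*(-154) + 3062)*(40487 - 30113) = (25256 + 3062)*10374 = 28318*10374 = 293770932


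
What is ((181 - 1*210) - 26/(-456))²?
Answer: 43546801/51984 ≈ 837.70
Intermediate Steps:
((181 - 1*210) - 26/(-456))² = ((181 - 210) - 26*(-1/456))² = (-29 + 13/228)² = (-6599/228)² = 43546801/51984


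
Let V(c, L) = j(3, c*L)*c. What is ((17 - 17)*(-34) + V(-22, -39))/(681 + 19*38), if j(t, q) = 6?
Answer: -132/1403 ≈ -0.094084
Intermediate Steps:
V(c, L) = 6*c
((17 - 17)*(-34) + V(-22, -39))/(681 + 19*38) = ((17 - 17)*(-34) + 6*(-22))/(681 + 19*38) = (0*(-34) - 132)/(681 + 722) = (0 - 132)/1403 = -132*1/1403 = -132/1403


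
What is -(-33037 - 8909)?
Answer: 41946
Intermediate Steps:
-(-33037 - 8909) = -1*(-41946) = 41946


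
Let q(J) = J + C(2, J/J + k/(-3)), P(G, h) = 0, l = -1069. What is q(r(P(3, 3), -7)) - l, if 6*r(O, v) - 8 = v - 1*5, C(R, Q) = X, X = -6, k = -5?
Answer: 3187/3 ≈ 1062.3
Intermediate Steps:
C(R, Q) = -6
r(O, v) = 1/2 + v/6 (r(O, v) = 4/3 + (v - 1*5)/6 = 4/3 + (v - 5)/6 = 4/3 + (-5 + v)/6 = 4/3 + (-5/6 + v/6) = 1/2 + v/6)
q(J) = -6 + J (q(J) = J - 6 = -6 + J)
q(r(P(3, 3), -7)) - l = (-6 + (1/2 + (1/6)*(-7))) - 1*(-1069) = (-6 + (1/2 - 7/6)) + 1069 = (-6 - 2/3) + 1069 = -20/3 + 1069 = 3187/3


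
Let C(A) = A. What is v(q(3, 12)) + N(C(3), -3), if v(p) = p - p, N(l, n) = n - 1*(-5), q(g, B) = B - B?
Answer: 2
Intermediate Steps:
q(g, B) = 0
N(l, n) = 5 + n (N(l, n) = n + 5 = 5 + n)
v(p) = 0
v(q(3, 12)) + N(C(3), -3) = 0 + (5 - 3) = 0 + 2 = 2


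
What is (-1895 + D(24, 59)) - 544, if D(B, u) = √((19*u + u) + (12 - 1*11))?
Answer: -2439 + √1181 ≈ -2404.6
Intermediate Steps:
D(B, u) = √(1 + 20*u) (D(B, u) = √(20*u + (12 - 11)) = √(20*u + 1) = √(1 + 20*u))
(-1895 + D(24, 59)) - 544 = (-1895 + √(1 + 20*59)) - 544 = (-1895 + √(1 + 1180)) - 544 = (-1895 + √1181) - 544 = -2439 + √1181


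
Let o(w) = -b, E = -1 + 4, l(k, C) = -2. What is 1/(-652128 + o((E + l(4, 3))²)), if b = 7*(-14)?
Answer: -1/652030 ≈ -1.5337e-6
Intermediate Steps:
b = -98
E = 3
o(w) = 98 (o(w) = -1*(-98) = 98)
1/(-652128 + o((E + l(4, 3))²)) = 1/(-652128 + 98) = 1/(-652030) = -1/652030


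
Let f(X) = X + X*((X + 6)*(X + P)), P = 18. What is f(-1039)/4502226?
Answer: -547913533/2251113 ≈ -243.40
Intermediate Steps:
f(X) = X + X*(6 + X)*(18 + X) (f(X) = X + X*((X + 6)*(X + 18)) = X + X*((6 + X)*(18 + X)) = X + X*(6 + X)*(18 + X))
f(-1039)/4502226 = -1039*(109 + (-1039)**2 + 24*(-1039))/4502226 = -1039*(109 + 1079521 - 24936)*(1/4502226) = -1039*1054694*(1/4502226) = -1095827066*1/4502226 = -547913533/2251113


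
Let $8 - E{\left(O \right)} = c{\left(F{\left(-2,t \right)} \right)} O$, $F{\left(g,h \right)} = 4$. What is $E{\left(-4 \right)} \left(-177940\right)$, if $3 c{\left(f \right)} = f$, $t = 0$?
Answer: $- \frac{7117600}{3} \approx -2.3725 \cdot 10^{6}$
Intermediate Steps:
$c{\left(f \right)} = \frac{f}{3}$
$E{\left(O \right)} = 8 - \frac{4 O}{3}$ ($E{\left(O \right)} = 8 - \frac{1}{3} \cdot 4 O = 8 - \frac{4 O}{3}$)
$E{\left(-4 \right)} \left(-177940\right) = \left(8 - - \frac{16}{3}\right) \left(-177940\right) = \left(8 + \frac{16}{3}\right) \left(-177940\right) = \frac{40}{3} \left(-177940\right) = - \frac{7117600}{3}$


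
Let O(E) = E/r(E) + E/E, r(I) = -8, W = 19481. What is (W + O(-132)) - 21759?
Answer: -4521/2 ≈ -2260.5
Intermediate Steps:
O(E) = 1 - E/8 (O(E) = E/(-8) + E/E = E*(-⅛) + 1 = -E/8 + 1 = 1 - E/8)
(W + O(-132)) - 21759 = (19481 + (1 - ⅛*(-132))) - 21759 = (19481 + (1 + 33/2)) - 21759 = (19481 + 35/2) - 21759 = 38997/2 - 21759 = -4521/2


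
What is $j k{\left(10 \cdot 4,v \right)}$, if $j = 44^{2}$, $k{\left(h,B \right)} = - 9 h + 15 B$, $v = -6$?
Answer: $-871200$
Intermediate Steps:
$j = 1936$
$j k{\left(10 \cdot 4,v \right)} = 1936 \left(- 9 \cdot 10 \cdot 4 + 15 \left(-6\right)\right) = 1936 \left(\left(-9\right) 40 - 90\right) = 1936 \left(-360 - 90\right) = 1936 \left(-450\right) = -871200$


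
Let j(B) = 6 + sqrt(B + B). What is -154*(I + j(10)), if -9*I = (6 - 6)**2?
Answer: -924 - 308*sqrt(5) ≈ -1612.7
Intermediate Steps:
I = 0 (I = -(6 - 6)**2/9 = -1/9*0**2 = -1/9*0 = 0)
j(B) = 6 + sqrt(2)*sqrt(B) (j(B) = 6 + sqrt(2*B) = 6 + sqrt(2)*sqrt(B))
-154*(I + j(10)) = -154*(0 + (6 + sqrt(2)*sqrt(10))) = -154*(0 + (6 + 2*sqrt(5))) = -154*(6 + 2*sqrt(5)) = -924 - 308*sqrt(5)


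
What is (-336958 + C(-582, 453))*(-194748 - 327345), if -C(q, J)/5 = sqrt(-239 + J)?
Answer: 175923413094 + 2610465*sqrt(214) ≈ 1.7596e+11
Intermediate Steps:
C(q, J) = -5*sqrt(-239 + J)
(-336958 + C(-582, 453))*(-194748 - 327345) = (-336958 - 5*sqrt(-239 + 453))*(-194748 - 327345) = (-336958 - 5*sqrt(214))*(-522093) = 175923413094 + 2610465*sqrt(214)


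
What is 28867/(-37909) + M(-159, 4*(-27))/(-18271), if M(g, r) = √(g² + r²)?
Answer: -28867/37909 - 3*√4105/18271 ≈ -0.77200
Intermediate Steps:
28867/(-37909) + M(-159, 4*(-27))/(-18271) = 28867/(-37909) + √((-159)² + (4*(-27))²)/(-18271) = 28867*(-1/37909) + √(25281 + (-108)²)*(-1/18271) = -28867/37909 + √(25281 + 11664)*(-1/18271) = -28867/37909 + √36945*(-1/18271) = -28867/37909 + (3*√4105)*(-1/18271) = -28867/37909 - 3*√4105/18271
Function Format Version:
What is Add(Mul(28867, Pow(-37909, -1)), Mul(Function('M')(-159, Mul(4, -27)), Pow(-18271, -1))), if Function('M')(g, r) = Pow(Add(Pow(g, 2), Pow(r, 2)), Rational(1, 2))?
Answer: Add(Rational(-28867, 37909), Mul(Rational(-3, 18271), Pow(4105, Rational(1, 2)))) ≈ -0.77200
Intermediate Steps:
Add(Mul(28867, Pow(-37909, -1)), Mul(Function('M')(-159, Mul(4, -27)), Pow(-18271, -1))) = Add(Mul(28867, Pow(-37909, -1)), Mul(Pow(Add(Pow(-159, 2), Pow(Mul(4, -27), 2)), Rational(1, 2)), Pow(-18271, -1))) = Add(Mul(28867, Rational(-1, 37909)), Mul(Pow(Add(25281, Pow(-108, 2)), Rational(1, 2)), Rational(-1, 18271))) = Add(Rational(-28867, 37909), Mul(Pow(Add(25281, 11664), Rational(1, 2)), Rational(-1, 18271))) = Add(Rational(-28867, 37909), Mul(Pow(36945, Rational(1, 2)), Rational(-1, 18271))) = Add(Rational(-28867, 37909), Mul(Mul(3, Pow(4105, Rational(1, 2))), Rational(-1, 18271))) = Add(Rational(-28867, 37909), Mul(Rational(-3, 18271), Pow(4105, Rational(1, 2))))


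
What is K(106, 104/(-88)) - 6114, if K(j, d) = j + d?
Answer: -66101/11 ≈ -6009.2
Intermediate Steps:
K(j, d) = d + j
K(106, 104/(-88)) - 6114 = (104/(-88) + 106) - 6114 = (104*(-1/88) + 106) - 6114 = (-13/11 + 106) - 6114 = 1153/11 - 6114 = -66101/11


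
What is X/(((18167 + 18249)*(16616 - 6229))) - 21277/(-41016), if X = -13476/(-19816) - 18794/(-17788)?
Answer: 2770358208386208881/5340462060887616624 ≈ 0.51875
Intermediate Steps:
X = 19129156/11015219 (X = -13476*(-1/19816) - 18794*(-1/17788) = 3369/4954 + 9397/8894 = 19129156/11015219 ≈ 1.7366)
X/(((18167 + 18249)*(16616 - 6229))) - 21277/(-41016) = 19129156/(11015219*(((18167 + 18249)*(16616 - 6229)))) - 21277/(-41016) = 19129156/(11015219*((36416*10387))) - 21277*(-1/41016) = (19129156/11015219)/378252992 + 21277/41016 = (19129156/11015219)*(1/378252992) + 21277/41016 = 4782289/1041634886071312 + 21277/41016 = 2770358208386208881/5340462060887616624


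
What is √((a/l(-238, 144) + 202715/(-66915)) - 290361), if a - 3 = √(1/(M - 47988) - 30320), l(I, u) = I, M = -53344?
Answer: √(-87486749345956905300818 - 524717037207*I*√176491520733)/548908206 ≈ 0.00067887 - 538.85*I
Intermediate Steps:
a = 3 + 3*I*√176491520733/7238 (a = 3 + √(1/(-53344 - 47988) - 30320) = 3 + √(1/(-101332) - 30320) = 3 + √(-1/101332 - 30320) = 3 + √(-3072386241/101332) = 3 + 3*I*√176491520733/7238 ≈ 3.0 + 174.13*I)
√((a/l(-238, 144) + 202715/(-66915)) - 290361) = √(((3 + 3*I*√176491520733/7238)/(-238) + 202715/(-66915)) - 290361) = √(((3 + 3*I*√176491520733/7238)*(-1/238) + 202715*(-1/66915)) - 290361) = √(((-3/238 - 3*I*√176491520733/1722644) - 40543/13383) - 290361) = √((-9689383/3185154 - 3*I*√176491520733/1722644) - 290361) = √(-924854189977/3185154 - 3*I*√176491520733/1722644)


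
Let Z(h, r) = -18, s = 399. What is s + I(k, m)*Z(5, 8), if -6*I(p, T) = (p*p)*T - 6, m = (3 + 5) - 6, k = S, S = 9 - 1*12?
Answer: 435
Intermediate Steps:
S = -3 (S = 9 - 12 = -3)
k = -3
m = 2 (m = 8 - 6 = 2)
I(p, T) = 1 - T*p**2/6 (I(p, T) = -((p*p)*T - 6)/6 = -(p**2*T - 6)/6 = -(T*p**2 - 6)/6 = -(-6 + T*p**2)/6 = 1 - T*p**2/6)
s + I(k, m)*Z(5, 8) = 399 + (1 - 1/6*2*(-3)**2)*(-18) = 399 + (1 - 1/6*2*9)*(-18) = 399 + (1 - 3)*(-18) = 399 - 2*(-18) = 399 + 36 = 435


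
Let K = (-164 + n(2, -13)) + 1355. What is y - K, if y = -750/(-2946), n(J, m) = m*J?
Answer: -571890/491 ≈ -1164.7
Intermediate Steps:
n(J, m) = J*m
K = 1165 (K = (-164 + 2*(-13)) + 1355 = (-164 - 26) + 1355 = -190 + 1355 = 1165)
y = 125/491 (y = -750*(-1/2946) = 125/491 ≈ 0.25458)
y - K = 125/491 - 1*1165 = 125/491 - 1165 = -571890/491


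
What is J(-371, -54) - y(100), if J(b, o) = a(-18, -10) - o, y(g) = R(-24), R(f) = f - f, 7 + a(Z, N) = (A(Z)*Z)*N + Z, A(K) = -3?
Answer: -511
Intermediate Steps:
a(Z, N) = -7 + Z - 3*N*Z (a(Z, N) = -7 + ((-3*Z)*N + Z) = -7 + (-3*N*Z + Z) = -7 + (Z - 3*N*Z) = -7 + Z - 3*N*Z)
R(f) = 0
y(g) = 0
J(b, o) = -565 - o (J(b, o) = (-7 - 18 - 3*(-10)*(-18)) - o = (-7 - 18 - 540) - o = -565 - o)
J(-371, -54) - y(100) = (-565 - 1*(-54)) - 1*0 = (-565 + 54) + 0 = -511 + 0 = -511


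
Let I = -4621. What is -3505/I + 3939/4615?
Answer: 2644438/1640455 ≈ 1.6120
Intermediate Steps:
-3505/I + 3939/4615 = -3505/(-4621) + 3939/4615 = -3505*(-1/4621) + 3939*(1/4615) = 3505/4621 + 303/355 = 2644438/1640455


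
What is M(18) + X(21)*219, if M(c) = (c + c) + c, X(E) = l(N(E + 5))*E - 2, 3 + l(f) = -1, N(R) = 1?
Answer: -18780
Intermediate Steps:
l(f) = -4 (l(f) = -3 - 1 = -4)
X(E) = -2 - 4*E (X(E) = -4*E - 2 = -2 - 4*E)
M(c) = 3*c (M(c) = 2*c + c = 3*c)
M(18) + X(21)*219 = 3*18 + (-2 - 4*21)*219 = 54 + (-2 - 84)*219 = 54 - 86*219 = 54 - 18834 = -18780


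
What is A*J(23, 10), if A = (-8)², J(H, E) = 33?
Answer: 2112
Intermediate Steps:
A = 64
A*J(23, 10) = 64*33 = 2112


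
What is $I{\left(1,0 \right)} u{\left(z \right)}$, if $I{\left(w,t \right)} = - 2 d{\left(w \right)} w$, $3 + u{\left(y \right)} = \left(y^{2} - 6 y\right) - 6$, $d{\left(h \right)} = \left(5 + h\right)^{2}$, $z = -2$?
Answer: $-504$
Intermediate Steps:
$u{\left(y \right)} = -9 + y^{2} - 6 y$ ($u{\left(y \right)} = -3 - \left(6 - y^{2} + 6 y\right) = -9 + y^{2} - 6 y$)
$I{\left(w,t \right)} = - 2 w \left(5 + w\right)^{2}$ ($I{\left(w,t \right)} = - 2 \left(5 + w\right)^{2} w = - 2 w \left(5 + w\right)^{2}$)
$I{\left(1,0 \right)} u{\left(z \right)} = \left(-2\right) 1 \left(5 + 1\right)^{2} \left(-9 + \left(-2\right)^{2} - -12\right) = \left(-2\right) 1 \cdot 6^{2} \left(-9 + 4 + 12\right) = \left(-2\right) 1 \cdot 36 \cdot 7 = \left(-72\right) 7 = -504$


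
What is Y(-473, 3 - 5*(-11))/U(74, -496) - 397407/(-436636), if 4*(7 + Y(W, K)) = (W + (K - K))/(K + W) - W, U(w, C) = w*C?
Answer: 40764570531/44938577120 ≈ 0.90712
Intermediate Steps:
U(w, C) = C*w
Y(W, K) = -7 - W/4 + W/(4*(K + W)) (Y(W, K) = -7 + ((W + (K - K))/(K + W) - W)/4 = -7 + ((W + 0)/(K + W) - W)/4 = -7 + (W/(K + W) - W)/4 = -7 + (-W + W/(K + W))/4 = -7 + (-W/4 + W/(4*(K + W))) = -7 - W/4 + W/(4*(K + W)))
Y(-473, 3 - 5*(-11))/U(74, -496) - 397407/(-436636) = ((-1*(-473)**2 - 28*(3 - 5*(-11)) - 27*(-473) - 1*(3 - 5*(-11))*(-473))/(4*((3 - 5*(-11)) - 473)))/((-496*74)) - 397407/(-436636) = ((-1*223729 - 28*(3 + 55) + 12771 - 1*(3 + 55)*(-473))/(4*((3 + 55) - 473)))/(-36704) - 397407*(-1/436636) = ((-223729 - 28*58 + 12771 - 1*58*(-473))/(4*(58 - 473)))*(-1/36704) + 397407/436636 = ((1/4)*(-223729 - 1624 + 12771 + 27434)/(-415))*(-1/36704) + 397407/436636 = ((1/4)*(-1/415)*(-185148))*(-1/36704) + 397407/436636 = (46287/415)*(-1/36704) + 397407/436636 = -1251/411680 + 397407/436636 = 40764570531/44938577120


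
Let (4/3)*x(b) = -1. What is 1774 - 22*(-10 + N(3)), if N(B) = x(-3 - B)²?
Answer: 15853/8 ≈ 1981.6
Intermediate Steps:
x(b) = -¾ (x(b) = (¾)*(-1) = -¾)
N(B) = 9/16 (N(B) = (-¾)² = 9/16)
1774 - 22*(-10 + N(3)) = 1774 - 22*(-10 + 9/16) = 1774 - 22*(-151)/16 = 1774 - 1*(-1661/8) = 1774 + 1661/8 = 15853/8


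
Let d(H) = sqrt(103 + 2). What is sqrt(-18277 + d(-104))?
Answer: sqrt(-18277 + sqrt(105)) ≈ 135.15*I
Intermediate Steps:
d(H) = sqrt(105)
sqrt(-18277 + d(-104)) = sqrt(-18277 + sqrt(105))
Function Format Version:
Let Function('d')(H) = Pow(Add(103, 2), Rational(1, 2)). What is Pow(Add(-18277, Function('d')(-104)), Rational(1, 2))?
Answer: Pow(Add(-18277, Pow(105, Rational(1, 2))), Rational(1, 2)) ≈ Mul(135.15, I)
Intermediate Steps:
Function('d')(H) = Pow(105, Rational(1, 2))
Pow(Add(-18277, Function('d')(-104)), Rational(1, 2)) = Pow(Add(-18277, Pow(105, Rational(1, 2))), Rational(1, 2))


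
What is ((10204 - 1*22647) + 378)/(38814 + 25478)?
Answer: -12065/64292 ≈ -0.18766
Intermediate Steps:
((10204 - 1*22647) + 378)/(38814 + 25478) = ((10204 - 22647) + 378)/64292 = (-12443 + 378)*(1/64292) = -12065*1/64292 = -12065/64292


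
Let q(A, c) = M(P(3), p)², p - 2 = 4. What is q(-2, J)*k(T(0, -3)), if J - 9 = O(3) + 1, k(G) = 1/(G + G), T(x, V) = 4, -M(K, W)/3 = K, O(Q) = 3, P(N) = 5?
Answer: 225/8 ≈ 28.125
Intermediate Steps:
p = 6 (p = 2 + 4 = 6)
M(K, W) = -3*K
k(G) = 1/(2*G)
J = 13 (J = 9 + (3 + 1) = 9 + 4 = 13)
q(A, c) = 225 (q(A, c) = (-3*5)² = (-15)² = 225)
q(-2, J)*k(T(0, -3)) = 225*((½)/4) = 225*((½)*(¼)) = 225*(⅛) = 225/8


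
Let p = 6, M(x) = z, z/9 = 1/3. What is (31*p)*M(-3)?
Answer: 558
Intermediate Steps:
z = 3 (z = 9/3 = 9*(1/3) = 3)
M(x) = 3
(31*p)*M(-3) = (31*6)*3 = 186*3 = 558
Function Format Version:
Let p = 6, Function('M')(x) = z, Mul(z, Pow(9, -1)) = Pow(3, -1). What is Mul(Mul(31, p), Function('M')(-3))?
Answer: 558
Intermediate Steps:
z = 3 (z = Mul(9, Pow(3, -1)) = Mul(9, Rational(1, 3)) = 3)
Function('M')(x) = 3
Mul(Mul(31, p), Function('M')(-3)) = Mul(Mul(31, 6), 3) = Mul(186, 3) = 558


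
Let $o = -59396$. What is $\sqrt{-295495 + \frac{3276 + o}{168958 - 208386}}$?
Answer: $\frac{i \sqrt{28710288583545}}{9857} \approx 543.59 i$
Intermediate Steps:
$\sqrt{-295495 + \frac{3276 + o}{168958 - 208386}} = \sqrt{-295495 + \frac{3276 - 59396}{168958 - 208386}} = \sqrt{-295495 - \frac{56120}{-39428}} = \sqrt{-295495 - - \frac{14030}{9857}} = \sqrt{-295495 + \frac{14030}{9857}} = \sqrt{- \frac{2912680185}{9857}} = \frac{i \sqrt{28710288583545}}{9857}$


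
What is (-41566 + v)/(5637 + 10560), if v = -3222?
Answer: -44788/16197 ≈ -2.7652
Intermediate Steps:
(-41566 + v)/(5637 + 10560) = (-41566 - 3222)/(5637 + 10560) = -44788/16197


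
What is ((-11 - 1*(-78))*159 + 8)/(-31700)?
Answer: -10661/31700 ≈ -0.33631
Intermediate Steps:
((-11 - 1*(-78))*159 + 8)/(-31700) = ((-11 + 78)*159 + 8)*(-1/31700) = (67*159 + 8)*(-1/31700) = (10653 + 8)*(-1/31700) = 10661*(-1/31700) = -10661/31700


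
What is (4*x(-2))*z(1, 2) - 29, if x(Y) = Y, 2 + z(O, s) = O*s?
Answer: -29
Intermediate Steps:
z(O, s) = -2 + O*s
(4*x(-2))*z(1, 2) - 29 = (4*(-2))*(-2 + 1*2) - 29 = -8*(-2 + 2) - 29 = -8*0 - 29 = 0 - 29 = -29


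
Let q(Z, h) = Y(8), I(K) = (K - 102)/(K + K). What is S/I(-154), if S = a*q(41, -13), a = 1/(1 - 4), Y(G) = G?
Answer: -77/24 ≈ -3.2083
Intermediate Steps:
I(K) = (-102 + K)/(2*K) (I(K) = (-102 + K)/((2*K)) = (-102 + K)*(1/(2*K)) = (-102 + K)/(2*K))
a = -1/3 (a = 1/(-3) = -1/3 ≈ -0.33333)
q(Z, h) = 8
S = -8/3 (S = -1/3*8 = -8/3 ≈ -2.6667)
S/I(-154) = -8*(-308/(-102 - 154))/3 = -8/(3*((1/2)*(-1/154)*(-256))) = -8/(3*64/77) = -8/3*77/64 = -77/24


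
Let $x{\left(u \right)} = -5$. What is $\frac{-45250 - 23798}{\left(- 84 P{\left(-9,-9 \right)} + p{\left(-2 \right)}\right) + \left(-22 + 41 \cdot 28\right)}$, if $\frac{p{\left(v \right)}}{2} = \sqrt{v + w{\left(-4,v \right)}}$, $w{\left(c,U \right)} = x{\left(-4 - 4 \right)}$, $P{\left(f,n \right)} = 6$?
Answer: $- \frac{2684241}{24182} + \frac{8631 i \sqrt{7}}{24182} \approx -111.0 + 0.94432 i$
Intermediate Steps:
$w{\left(c,U \right)} = -5$
$p{\left(v \right)} = 2 \sqrt{-5 + v}$ ($p{\left(v \right)} = 2 \sqrt{v - 5} = 2 \sqrt{-5 + v}$)
$\frac{-45250 - 23798}{\left(- 84 P{\left(-9,-9 \right)} + p{\left(-2 \right)}\right) + \left(-22 + 41 \cdot 28\right)} = \frac{-45250 - 23798}{\left(\left(-84\right) 6 + 2 \sqrt{-5 - 2}\right) + \left(-22 + 41 \cdot 28\right)} = - \frac{69048}{\left(-504 + 2 \sqrt{-7}\right) + \left(-22 + 1148\right)} = - \frac{69048}{\left(-504 + 2 i \sqrt{7}\right) + 1126} = - \frac{69048}{622 + 2 i \sqrt{7}}$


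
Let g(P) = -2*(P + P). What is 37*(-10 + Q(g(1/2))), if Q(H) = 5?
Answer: -185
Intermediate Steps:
g(P) = -4*P
37*(-10 + Q(g(1/2))) = 37*(-10 + 5) = 37*(-5) = -185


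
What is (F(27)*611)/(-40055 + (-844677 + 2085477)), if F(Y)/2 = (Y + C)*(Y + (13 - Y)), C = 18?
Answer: 846/1421 ≈ 0.59536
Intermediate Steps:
F(Y) = 468 + 26*Y (F(Y) = 2*((Y + 18)*(Y + (13 - Y))) = 2*((18 + Y)*13) = 2*(234 + 13*Y) = 468 + 26*Y)
(F(27)*611)/(-40055 + (-844677 + 2085477)) = ((468 + 26*27)*611)/(-40055 + (-844677 + 2085477)) = ((468 + 702)*611)/(-40055 + 1240800) = (1170*611)/1200745 = 714870*(1/1200745) = 846/1421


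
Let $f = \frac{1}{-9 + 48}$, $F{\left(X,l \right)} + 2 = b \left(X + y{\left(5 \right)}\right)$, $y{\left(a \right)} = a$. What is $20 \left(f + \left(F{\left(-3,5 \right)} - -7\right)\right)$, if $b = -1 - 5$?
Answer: $- \frac{5440}{39} \approx -139.49$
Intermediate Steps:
$b = -6$
$F{\left(X,l \right)} = -32 - 6 X$ ($F{\left(X,l \right)} = -2 - 6 \left(X + 5\right) = -2 - 6 \left(5 + X\right) = -2 - \left(30 + 6 X\right) = -32 - 6 X$)
$f = \frac{1}{39} \approx 0.025641$
$20 \left(f + \left(F{\left(-3,5 \right)} - -7\right)\right) = 20 \left(\frac{1}{39} - 7\right) = 20 \left(- \frac{272}{39}\right) = - \frac{5440}{39}$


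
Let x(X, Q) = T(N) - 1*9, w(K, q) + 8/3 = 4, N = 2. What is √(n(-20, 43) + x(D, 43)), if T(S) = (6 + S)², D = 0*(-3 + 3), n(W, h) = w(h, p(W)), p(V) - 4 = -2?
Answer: 13*√3/3 ≈ 7.5056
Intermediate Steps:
p(V) = 2 (p(V) = 4 - 2 = 2)
w(K, q) = 4/3 (w(K, q) = -8/3 + 4 = 4/3)
n(W, h) = 4/3
D = 0 (D = 0*0 = 0)
x(X, Q) = 55 (x(X, Q) = (6 + 2)² - 1*9 = 8² - 9 = 64 - 9 = 55)
√(n(-20, 43) + x(D, 43)) = √(4/3 + 55) = √(169/3) = 13*√3/3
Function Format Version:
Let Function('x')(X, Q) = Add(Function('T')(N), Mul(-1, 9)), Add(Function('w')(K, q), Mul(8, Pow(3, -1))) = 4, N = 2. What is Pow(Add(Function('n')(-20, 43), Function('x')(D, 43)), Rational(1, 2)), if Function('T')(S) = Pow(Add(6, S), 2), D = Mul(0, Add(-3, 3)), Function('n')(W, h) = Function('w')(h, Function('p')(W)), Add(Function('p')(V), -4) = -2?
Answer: Mul(Rational(13, 3), Pow(3, Rational(1, 2))) ≈ 7.5056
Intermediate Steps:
Function('p')(V) = 2 (Function('p')(V) = Add(4, -2) = 2)
Function('w')(K, q) = Rational(4, 3) (Function('w')(K, q) = Add(Rational(-8, 3), 4) = Rational(4, 3))
Function('n')(W, h) = Rational(4, 3)
D = 0 (D = Mul(0, 0) = 0)
Function('x')(X, Q) = 55 (Function('x')(X, Q) = Add(Pow(Add(6, 2), 2), Mul(-1, 9)) = Add(Pow(8, 2), -9) = Add(64, -9) = 55)
Pow(Add(Function('n')(-20, 43), Function('x')(D, 43)), Rational(1, 2)) = Pow(Add(Rational(4, 3), 55), Rational(1, 2)) = Pow(Rational(169, 3), Rational(1, 2)) = Mul(Rational(13, 3), Pow(3, Rational(1, 2)))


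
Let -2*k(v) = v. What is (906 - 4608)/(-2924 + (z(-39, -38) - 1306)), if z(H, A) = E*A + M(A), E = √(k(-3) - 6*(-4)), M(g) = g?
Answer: 7900068/9089501 - 35169*√102/9089501 ≈ 0.83006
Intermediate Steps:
k(v) = -v/2
E = √102/2 (E = √(-½*(-3) - 6*(-4)) = √(3/2 + 24) = √(51/2) = √102/2 ≈ 5.0498)
z(H, A) = A + A*√102/2 (z(H, A) = (√102/2)*A + A = A*√102/2 + A = A + A*√102/2)
(906 - 4608)/(-2924 + (z(-39, -38) - 1306)) = (906 - 4608)/(-2924 + ((½)*(-38)*(2 + √102) - 1306)) = -3702/(-2924 + ((-38 - 19*√102) - 1306)) = -3702/(-2924 + (-1344 - 19*√102)) = -3702/(-4268 - 19*√102)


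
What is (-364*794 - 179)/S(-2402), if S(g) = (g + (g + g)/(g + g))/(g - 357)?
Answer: -797889005/2401 ≈ -3.3232e+5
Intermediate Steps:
S(g) = (1 + g)/(-357 + g) (S(g) = (g + (2*g)/((2*g)))/(-357 + g) = (g + (2*g)*(1/(2*g)))/(-357 + g) = (g + 1)/(-357 + g) = (1 + g)/(-357 + g))
(-364*794 - 179)/S(-2402) = (-364*794 - 179)/(((1 - 2402)/(-357 - 2402))) = (-289016 - 179)/((-2401/(-2759))) = -289195/((-1/2759*(-2401))) = -289195/2401/2759 = -289195*2759/2401 = -797889005/2401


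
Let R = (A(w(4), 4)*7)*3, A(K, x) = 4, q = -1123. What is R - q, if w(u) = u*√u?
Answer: 1207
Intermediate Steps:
w(u) = u^(3/2)
R = 84 (R = (4*7)*3 = 28*3 = 84)
R - q = 84 - 1*(-1123) = 84 + 1123 = 1207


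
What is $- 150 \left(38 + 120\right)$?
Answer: $-23700$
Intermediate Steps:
$- 150 \left(38 + 120\right) = \left(-150\right) 158 = -23700$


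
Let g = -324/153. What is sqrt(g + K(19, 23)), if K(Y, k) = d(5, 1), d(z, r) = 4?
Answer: 4*sqrt(34)/17 ≈ 1.3720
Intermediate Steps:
K(Y, k) = 4
g = -36/17 (g = -324*1/153 = -36/17 ≈ -2.1176)
sqrt(g + K(19, 23)) = sqrt(-36/17 + 4) = sqrt(32/17) = 4*sqrt(34)/17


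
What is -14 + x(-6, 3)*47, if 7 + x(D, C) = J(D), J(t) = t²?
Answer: 1349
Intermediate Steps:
x(D, C) = -7 + D²
-14 + x(-6, 3)*47 = -14 + (-7 + (-6)²)*47 = -14 + (-7 + 36)*47 = -14 + 29*47 = -14 + 1363 = 1349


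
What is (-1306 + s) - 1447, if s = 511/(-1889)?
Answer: -5200928/1889 ≈ -2753.3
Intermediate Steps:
s = -511/1889 (s = 511*(-1/1889) = -511/1889 ≈ -0.27051)
(-1306 + s) - 1447 = (-1306 - 511/1889) - 1447 = -2467545/1889 - 1447 = -5200928/1889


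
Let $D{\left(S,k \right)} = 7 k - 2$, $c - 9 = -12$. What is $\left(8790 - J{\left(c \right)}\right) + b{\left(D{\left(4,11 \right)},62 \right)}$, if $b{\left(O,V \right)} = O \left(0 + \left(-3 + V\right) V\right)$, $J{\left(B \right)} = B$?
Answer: $283143$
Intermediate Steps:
$c = -3$ ($c = 9 - 12 = -3$)
$D{\left(S,k \right)} = -2 + 7 k$
$b{\left(O,V \right)} = O V \left(-3 + V\right)$ ($b{\left(O,V \right)} = O \left(0 + V \left(-3 + V\right)\right) = O V \left(-3 + V\right)$)
$\left(8790 - J{\left(c \right)}\right) + b{\left(D{\left(4,11 \right)},62 \right)} = \left(8790 - -3\right) + \left(-2 + 7 \cdot 11\right) 62 \left(-3 + 62\right) = \left(8790 + 3\right) + \left(-2 + 77\right) 62 \cdot 59 = 8793 + 75 \cdot 62 \cdot 59 = 8793 + 274350 = 283143$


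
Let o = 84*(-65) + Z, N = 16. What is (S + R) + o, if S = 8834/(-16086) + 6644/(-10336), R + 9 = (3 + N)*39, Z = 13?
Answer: -14002449433/2969016 ≈ -4716.2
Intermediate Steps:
o = -5447 (o = 84*(-65) + 13 = -5460 + 13 = -5447)
R = 732 (R = -9 + (3 + 16)*39 = -9 + 19*39 = -9 + 741 = 732)
S = -3538993/2969016 (S = 8834*(-1/16086) + 6644*(-1/10336) = -631/1149 - 1661/2584 = -3538993/2969016 ≈ -1.1920)
(S + R) + o = (-3538993/2969016 + 732) - 5447 = 2169780719/2969016 - 5447 = -14002449433/2969016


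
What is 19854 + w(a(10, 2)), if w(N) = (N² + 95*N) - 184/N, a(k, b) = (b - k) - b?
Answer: 95112/5 ≈ 19022.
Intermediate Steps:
a(k, b) = -k
w(N) = N² - 184/N + 95*N
19854 + w(a(10, 2)) = 19854 + (-184 + (-1*10)²*(95 - 1*10))/((-1*10)) = 19854 + (-184 + (-10)²*(95 - 10))/(-10) = 19854 - (-184 + 100*85)/10 = 19854 - (-184 + 8500)/10 = 19854 - ⅒*8316 = 19854 - 4158/5 = 95112/5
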